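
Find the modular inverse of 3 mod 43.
Since 43 is prime, by Fermat 3^(-1) ≡ 3^{41} ≡ 29 (mod 43). Verify: 3 × 29 = 87 ≡ 1 (mod 43)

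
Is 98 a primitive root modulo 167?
98^{83} ≡ 1 (mod 167) and 83 < 166, so ord_167(98) = 83 ≠ 166 and 98 is not a primitive root.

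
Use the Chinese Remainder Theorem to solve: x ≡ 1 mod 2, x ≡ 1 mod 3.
M = 2 × 3 = 6. M₁ = 3, y₁ ≡ 1 mod 2. M₂ = 2, y₂ ≡ 2 mod 3. x = 1×3×1 + 1×2×2 ≡ 1 mod 6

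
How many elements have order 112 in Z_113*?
A prime p has φ(p-1) primitive roots; here φ(112) = 48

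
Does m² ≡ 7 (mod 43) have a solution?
By Euler's criterion: 7^{21} ≡ 42 (mod 43). Since this equals -1 (≡ 42), 7 is not a QR.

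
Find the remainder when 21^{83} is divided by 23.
By Fermat: 21^{22} ≡ 1 mod 23. 83 = 3×22 + 17. So 21^{83} ≡ 21^{17} ≡ 5 mod 23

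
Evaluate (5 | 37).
(5/37) = 5^{18} mod 37 = -1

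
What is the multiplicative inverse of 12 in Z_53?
Since 53 is prime, by Fermat 12^(-1) ≡ 12^{51} ≡ 31 mod 53. Verify: 12 × 31 = 372 ≡ 1 mod 53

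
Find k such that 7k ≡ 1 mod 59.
Since 59 is prime, by Fermat 7^(-1) ≡ 7^{57} ≡ 17 mod 59. Verify: 7 × 17 = 119 ≡ 1 mod 59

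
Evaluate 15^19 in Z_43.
By repeated squaring (mod 43): 15^{1}≡15, 15^{2}≡10, 15^{4}≡14, 15^{8}≡24, 15^{16}≡17. Then 15^{19} = 15^{16+2+1} ≡ 17 × 10 × 15 ≡ 13 (mod 43)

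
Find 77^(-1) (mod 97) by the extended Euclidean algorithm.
Extended GCD: 77(-34) + 97(27) = 1. So 77^(-1) ≡ -34 ≡ 63 (mod 97). Verify: 77 × 63 = 4851 ≡ 1 (mod 97)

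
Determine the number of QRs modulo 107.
For prime 107, there are (p-1)/2 = (107-1)/2 = 53 quadratic residues (excluding 0).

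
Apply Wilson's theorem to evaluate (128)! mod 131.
(130)! = (128)! × (129) × (130) ≡ -1 (mod 131). So (128)! ≡ -1 × [(130)(129)]^(-1) ≡ 65 (mod 131)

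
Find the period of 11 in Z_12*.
Powers of 11 mod 12: 11^1≡11, 11^2≡1. So the order of 11 is 2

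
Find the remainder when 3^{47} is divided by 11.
By Fermat: 3^{10} ≡ 1 (mod 11). 47 = 4×10 + 7. So 3^{47} ≡ 3^{7} ≡ 9 (mod 11)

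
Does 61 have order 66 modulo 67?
ord_67(61) divides 66. For each prime q|66: 61^{33}≡66, 61^{22}≡37, 61^{6}≡24, none ≡ 1. So 61 has order 66 and is a primitive root mod 67.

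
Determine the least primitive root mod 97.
g = 5. Powers: [5, 25, 28, 43, 21, 8, 40, 6, 30, ...] generates all 96 non-zero residues.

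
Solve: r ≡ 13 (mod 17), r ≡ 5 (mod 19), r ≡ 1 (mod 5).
M = 17 × 19 × 5 = 1615. M₁ = 95, y₁ ≡ 12 (mod 17). M₂ = 85, y₂ ≡ 17 (mod 19). M₃ = 323, y₃ ≡ 2 (mod 5). r = 13×95×12 + 5×85×17 + 1×323×2 ≡ 81 (mod 1615)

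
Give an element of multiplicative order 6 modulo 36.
11 has order 6 mod 36 since 11^{6} ≡ 1 mod 36 and no smaller power works.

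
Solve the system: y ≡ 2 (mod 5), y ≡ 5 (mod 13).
M = 5 × 13 = 65. M₁ = 13, y₁ ≡ 2 (mod 5). M₂ = 5, y₂ ≡ 8 (mod 13). y = 2×13×2 + 5×5×8 ≡ 57 (mod 65)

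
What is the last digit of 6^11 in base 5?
Using Fermat: 6^{4} ≡ 1 mod 5. 11 ≡ 3 mod 4. So 6^{11} ≡ 6^{3} ≡ 1 mod 5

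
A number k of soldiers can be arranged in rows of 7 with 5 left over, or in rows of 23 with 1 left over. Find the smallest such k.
M = 7 × 23 = 161. M₁ = 23, y₁ ≡ 4 mod 7. M₂ = 7, y₂ ≡ 10 mod 23. k = 5×23×4 + 1×7×10 ≡ 47 mod 161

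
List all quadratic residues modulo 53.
Quadratic residues modulo 53: {1, 4, 6, 7, 9, 10, 11, 13, 15, 16, 17, 24, 25, 28, 29, 36, 37, 38, 40, 42, 43, 44, 46, 47, 49, 52}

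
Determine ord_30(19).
Powers of 19 mod 30: 19^1≡19, 19^2≡1. So the order of 19 is 2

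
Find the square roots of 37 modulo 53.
The square roots of 37 mod 53 are 14 and 39. Verify: 14² = 196 ≡ 37 mod 53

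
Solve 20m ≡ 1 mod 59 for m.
Since 59 is prime, by Fermat 20^(-1) ≡ 20^{57} ≡ 3 mod 59. Verify: 20 × 3 = 60 ≡ 1 mod 59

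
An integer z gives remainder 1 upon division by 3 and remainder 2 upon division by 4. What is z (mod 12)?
M = 3 × 4 = 12. M₁ = 4, y₁ ≡ 1 (mod 3). M₂ = 3, y₂ ≡ 3 (mod 4). z = 1×4×1 + 2×3×3 ≡ 10 (mod 12)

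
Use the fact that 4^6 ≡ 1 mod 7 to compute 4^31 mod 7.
By Fermat: 4^{6} ≡ 1 mod 7. 31 = 5×6 + 1. So 4^{31} ≡ 4^{1} ≡ 4 mod 7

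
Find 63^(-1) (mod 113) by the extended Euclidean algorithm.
Extended GCD: 63(-52) + 113(29) = 1. So 63^(-1) ≡ -52 ≡ 61 (mod 113). Verify: 63 × 61 = 3843 ≡ 1 (mod 113)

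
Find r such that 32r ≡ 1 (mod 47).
Since 47 is prime, by Fermat 32^(-1) ≡ 32^{45} ≡ 25 (mod 47). Verify: 32 × 25 = 800 ≡ 1 (mod 47)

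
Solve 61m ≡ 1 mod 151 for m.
Since 151 is prime, by Fermat 61^(-1) ≡ 61^{149} ≡ 52 mod 151. Verify: 61 × 52 = 3172 ≡ 1 mod 151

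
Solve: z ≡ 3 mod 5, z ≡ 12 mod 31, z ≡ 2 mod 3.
M = 5 × 31 × 3 = 465. M₁ = 93, y₁ ≡ 2 mod 5. M₂ = 15, y₂ ≡ 29 mod 31. M₃ = 155, y₃ ≡ 2 mod 3. z = 3×93×2 + 12×15×29 + 2×155×2 ≡ 353 mod 465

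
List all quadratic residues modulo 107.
Squares in Z_107*: {1, 3, 4, 9, 10, 11, 12, 13, 14, 16, 19, 23, 25, 27, 29, 30, 33, 34, 35, 36, 37, 39, 40, 41, 42, 44, 47, 48, 49, 52, 53, 56, 57, 61, 62, 64, 69, 75, 76, 79, 81, 83, 85, 86, 87, 89, 90, 92, 99, 100, 101, 102, 105}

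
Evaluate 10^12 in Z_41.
By repeated squaring (mod 41): 10^{1}≡10, 10^{2}≡18, 10^{4}≡37, 10^{8}≡16. Then 10^{12} = 10^{8+4} ≡ 16 × 37 ≡ 18 (mod 41)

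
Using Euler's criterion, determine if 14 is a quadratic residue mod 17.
By Euler's criterion: 14^{8} ≡ 16 (mod 17). Since this equals -1 (≡ 16), 14 is not a QR.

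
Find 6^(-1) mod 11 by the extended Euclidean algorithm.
Extended GCD: 6(2) + 11(-1) = 1. So 6^(-1) ≡ 2 mod 11. Verify: 6 × 2 = 12 ≡ 1 mod 11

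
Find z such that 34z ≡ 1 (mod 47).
Since 47 is prime, by Fermat 34^(-1) ≡ 34^{45} ≡ 18 (mod 47). Verify: 34 × 18 = 612 ≡ 1 (mod 47)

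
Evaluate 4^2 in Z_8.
4^{2} = 16 ≡ 0 mod 8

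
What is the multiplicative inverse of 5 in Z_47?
Since 47 is prime, by Fermat 5^(-1) ≡ 5^{45} ≡ 19 mod 47. Verify: 5 × 19 = 95 ≡ 1 mod 47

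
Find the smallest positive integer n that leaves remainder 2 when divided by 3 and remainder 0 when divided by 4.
M = 3 × 4 = 12. M₁ = 4, y₁ ≡ 1 mod 3. M₂ = 3, y₂ ≡ 3 mod 4. n = 2×4×1 + 0×3×3 ≡ 8 mod 12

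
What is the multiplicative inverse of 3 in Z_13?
Since 13 is prime, by Fermat 3^(-1) ≡ 3^{11} ≡ 9 mod 13. Verify: 3 × 9 = 27 ≡ 1 mod 13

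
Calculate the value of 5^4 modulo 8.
5^{4} = 625 ≡ 1 mod 8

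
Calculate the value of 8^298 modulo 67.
Using Fermat: 8^{66} ≡ 1 (mod 67). 298 ≡ 34 (mod 66). So 8^{298} ≡ 8^{34} ≡ 59 (mod 67)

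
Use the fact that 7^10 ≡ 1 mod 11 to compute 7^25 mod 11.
By Fermat: 7^{10} ≡ 1 mod 11. 25 = 2×10 + 5. So 7^{25} ≡ 7^{5} ≡ 10 mod 11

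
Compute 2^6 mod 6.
By repeated squaring mod 6: 2^{1}≡2, 2^{2}≡4, 2^{4}≡4. Then 2^{6} = 2^{4+2} ≡ 4 × 4 ≡ 4 mod 6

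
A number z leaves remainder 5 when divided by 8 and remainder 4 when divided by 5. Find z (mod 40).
M = 8 × 5 = 40. M₁ = 5, y₁ ≡ 5 (mod 8). M₂ = 8, y₂ ≡ 2 (mod 5). z = 5×5×5 + 4×8×2 ≡ 29 (mod 40)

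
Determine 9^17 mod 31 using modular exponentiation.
By repeated squaring (mod 31): 9^{1}≡9, 9^{2}≡19, 9^{4}≡20, 9^{8}≡28, 9^{16}≡9. Then 9^{17} = 9^{16+1} ≡ 9 × 9 ≡ 19 (mod 31)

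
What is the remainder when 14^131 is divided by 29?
Using Fermat: 14^{28} ≡ 1 mod 29. 131 ≡ 19 mod 28. So 14^{131} ≡ 14^{19} ≡ 10 mod 29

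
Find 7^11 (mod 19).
By repeated squaring (mod 19): 7^{1}≡7, 7^{2}≡11, 7^{4}≡7, 7^{8}≡11. Then 7^{11} = 7^{8+2+1} ≡ 11 × 11 × 7 ≡ 11 (mod 19)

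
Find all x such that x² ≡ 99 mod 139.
The square roots of 99 mod 139 are 51 and 88. Verify: 51² = 2601 ≡ 99 mod 139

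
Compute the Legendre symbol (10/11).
(10/11) = 10^{5} mod 11 = -1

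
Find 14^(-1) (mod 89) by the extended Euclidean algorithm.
Extended GCD: 14(-19) + 89(3) = 1. So 14^(-1) ≡ -19 ≡ 70 (mod 89). Verify: 14 × 70 = 980 ≡ 1 (mod 89)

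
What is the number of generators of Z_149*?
A prime p has φ(p-1) primitive roots; here φ(148) = 72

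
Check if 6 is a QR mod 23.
By Euler's criterion: 6^{11} ≡ 1 (mod 23). Since this equals 1, 6 is a QR.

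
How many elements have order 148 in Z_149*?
Number of primitive roots mod 149 = φ(p-1) = φ(148) = 72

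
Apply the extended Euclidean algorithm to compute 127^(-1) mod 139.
Extended GCD: 127(-58) + 139(53) = 1. So 127^(-1) ≡ -58 ≡ 81 (mod 139). Verify: 127 × 81 = 10287 ≡ 1 (mod 139)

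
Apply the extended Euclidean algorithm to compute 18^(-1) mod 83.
Extended GCD: 18(-23) + 83(5) = 1. So 18^(-1) ≡ -23 ≡ 60 mod 83. Verify: 18 × 60 = 1080 ≡ 1 mod 83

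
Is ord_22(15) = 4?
Powers of 15 mod 22: 15^1≡15, 15^2≡5, 15^3≡9, 15^4≡3, 15^5≡1. 15^4≡3≢1, so ord ≠ 4. No, the actual order is 5.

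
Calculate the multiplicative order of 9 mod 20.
Powers of 9 mod 20: 9^1≡9, 9^2≡1. Order = 2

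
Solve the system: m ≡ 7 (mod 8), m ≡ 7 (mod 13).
M = 8 × 13 = 104. M₁ = 13, y₁ ≡ 5 (mod 8). M₂ = 8, y₂ ≡ 5 (mod 13). m = 7×13×5 + 7×8×5 ≡ 7 (mod 104)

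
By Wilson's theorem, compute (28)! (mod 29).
By Wilson's theorem, (28)! ≡ -1 ≡ 28 (mod 29)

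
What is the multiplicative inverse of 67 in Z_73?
Since 73 is prime, by Fermat 67^(-1) ≡ 67^{71} ≡ 12 (mod 73). Verify: 67 × 12 = 804 ≡ 1 (mod 73)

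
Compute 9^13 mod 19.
By repeated squaring (mod 19): 9^{1}≡9, 9^{2}≡5, 9^{4}≡6, 9^{8}≡17. Then 9^{13} = 9^{8+4+1} ≡ 17 × 6 × 9 ≡ 6 (mod 19)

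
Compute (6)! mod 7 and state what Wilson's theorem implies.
(6)! mod 7 = 6. Since this equals -1 (mod 7), Wilson confirms 7 is prime.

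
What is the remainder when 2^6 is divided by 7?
Using Fermat: 2^{6} ≡ 1 mod 7. 6 ≡ 0 mod 6. So 2^{6} ≡ 2^{0} ≡ 1 mod 7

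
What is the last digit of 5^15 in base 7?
Using Fermat: 5^{6} ≡ 1 mod 7. 15 ≡ 3 mod 6. So 5^{15} ≡ 5^{3} ≡ 6 mod 7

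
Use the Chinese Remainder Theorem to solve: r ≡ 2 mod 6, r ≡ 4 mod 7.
M = 6 × 7 = 42. M₁ = 7, y₁ ≡ 1 mod 6. M₂ = 6, y₂ ≡ 6 mod 7. r = 2×7×1 + 4×6×6 ≡ 32 mod 42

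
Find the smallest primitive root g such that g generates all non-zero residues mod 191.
g = 19. Powers: [19, 170, 174, 59, 166, 98, ...] generates all 190 non-zero residues.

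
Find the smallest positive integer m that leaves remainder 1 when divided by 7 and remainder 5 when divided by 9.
M = 7 × 9 = 63. M₁ = 9, y₁ ≡ 4 mod 7. M₂ = 7, y₂ ≡ 4 mod 9. m = 1×9×4 + 5×7×4 ≡ 50 mod 63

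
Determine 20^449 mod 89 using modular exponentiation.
Using Fermat: 20^{88} ≡ 1 (mod 89). 449 ≡ 9 (mod 88). So 20^{449} ≡ 20^{9} ≡ 68 (mod 89)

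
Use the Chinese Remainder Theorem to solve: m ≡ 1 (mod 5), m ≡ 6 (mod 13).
M = 5 × 13 = 65. M₁ = 13, y₁ ≡ 2 (mod 5). M₂ = 5, y₂ ≡ 8 (mod 13). m = 1×13×2 + 6×5×8 ≡ 6 (mod 65)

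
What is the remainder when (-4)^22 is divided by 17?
Using Fermat: (-4)^{16} ≡ 1 (mod 17). 22 ≡ 6 (mod 16). So (-4)^{22} ≡ (-4)^{6} ≡ 16 (mod 17)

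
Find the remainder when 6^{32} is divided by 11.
By Fermat: 6^{10} ≡ 1 mod 11. 32 = 3×10 + 2. So 6^{32} ≡ 6^{2} ≡ 3 mod 11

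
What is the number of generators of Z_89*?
A prime p has φ(p-1) primitive roots; here φ(88) = 40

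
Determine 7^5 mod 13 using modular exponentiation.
By repeated squaring (mod 13): 7^{1}≡7, 7^{2}≡10, 7^{4}≡9. Then 7^{5} = 7^{4+1} ≡ 9 × 7 ≡ 11 (mod 13)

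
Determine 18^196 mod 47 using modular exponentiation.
Using Fermat: 18^{46} ≡ 1 (mod 47). 196 ≡ 12 (mod 46). So 18^{196} ≡ 18^{12} ≡ 21 (mod 47)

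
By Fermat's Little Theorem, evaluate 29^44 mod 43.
By Fermat: 29^{42} ≡ 1 (mod 43). So 29^{44} = 29^{42} · 29^{2} ≡ 29^{2} ≡ 24 (mod 43)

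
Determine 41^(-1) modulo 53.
Since 53 is prime, by Fermat 41^(-1) ≡ 41^{51} ≡ 22 (mod 53). Verify: 41 × 22 = 902 ≡ 1 (mod 53)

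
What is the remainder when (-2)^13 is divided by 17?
By repeated squaring mod 17: (-2)^{1}≡15, (-2)^{2}≡4, (-2)^{4}≡16, (-2)^{8}≡1. Then (-2)^{13} = (-2)^{8+4+1} ≡ 1 × 16 × 15 ≡ 2 mod 17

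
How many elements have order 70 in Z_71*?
A prime p has φ(p-1) primitive roots; here φ(70) = 24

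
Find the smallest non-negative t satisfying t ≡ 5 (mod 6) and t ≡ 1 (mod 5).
M = 6 × 5 = 30. M₁ = 5, y₁ ≡ 5 (mod 6). M₂ = 6, y₂ ≡ 1 (mod 5). t = 5×5×5 + 1×6×1 ≡ 11 (mod 30)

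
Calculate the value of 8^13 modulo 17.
By repeated squaring (mod 17): 8^{1}≡8, 8^{2}≡13, 8^{4}≡16, 8^{8}≡1. Then 8^{13} = 8^{8+4+1} ≡ 1 × 16 × 8 ≡ 9 (mod 17)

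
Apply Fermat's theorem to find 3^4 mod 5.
By Fermat's Little Theorem, 3^{4} ≡ 1 mod 5 since 5 is prime and gcd(3, 5) = 1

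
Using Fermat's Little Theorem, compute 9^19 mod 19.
By Fermat: 9^{18} ≡ 1 mod 19. So 9^{19} = 9^{18} · 9^{1} ≡ 9^{1} ≡ 9 mod 19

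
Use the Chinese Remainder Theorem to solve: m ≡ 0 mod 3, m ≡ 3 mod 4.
M = 3 × 4 = 12. M₁ = 4, y₁ ≡ 1 mod 3. M₂ = 3, y₂ ≡ 3 mod 4. m = 0×4×1 + 3×3×3 ≡ 3 mod 12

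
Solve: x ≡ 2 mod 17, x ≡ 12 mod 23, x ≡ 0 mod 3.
M = 17 × 23 × 3 = 1173. M₁ = 69, y₁ ≡ 1 mod 17. M₂ = 51, y₂ ≡ 14 mod 23. M₃ = 391, y₃ ≡ 1 mod 3. x = 2×69×1 + 12×51×14 + 0×391×1 ≡ 495 mod 1173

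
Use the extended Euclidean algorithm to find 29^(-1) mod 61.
Extended GCD: 29(-21) + 61(10) = 1. So 29^(-1) ≡ -21 ≡ 40 mod 61. Verify: 29 × 40 = 1160 ≡ 1 mod 61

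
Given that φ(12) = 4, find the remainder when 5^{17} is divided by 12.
By Euler: 5^{4} ≡ 1 mod 12 since gcd(5, 12) = 1. 17 = 4×4 + 1. So 5^{17} ≡ 5^{1} ≡ 5 mod 12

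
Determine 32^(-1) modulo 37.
Since 37 is prime, by Fermat 32^(-1) ≡ 32^{35} ≡ 22 mod 37. Verify: 32 × 22 = 704 ≡ 1 mod 37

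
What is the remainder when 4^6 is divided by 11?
By repeated squaring (mod 11): 4^{1}≡4, 4^{2}≡5, 4^{4}≡3. Then 4^{6} = 4^{4+2} ≡ 3 × 5 ≡ 4 (mod 11)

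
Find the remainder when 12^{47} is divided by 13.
By Fermat: 12^{12} ≡ 1 (mod 13). 47 = 3×12 + 11. So 12^{47} ≡ 12^{11} ≡ 12 (mod 13)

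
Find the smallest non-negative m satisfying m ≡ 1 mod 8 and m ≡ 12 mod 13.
M = 8 × 13 = 104. M₁ = 13, y₁ ≡ 5 mod 8. M₂ = 8, y₂ ≡ 5 mod 13. m = 1×13×5 + 12×8×5 ≡ 25 mod 104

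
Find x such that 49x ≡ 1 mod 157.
Since 157 is prime, by Fermat 49^(-1) ≡ 49^{155} ≡ 141 mod 157. Verify: 49 × 141 = 6909 ≡ 1 mod 157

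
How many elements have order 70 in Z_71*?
A prime p has φ(p-1) primitive roots; here φ(70) = 24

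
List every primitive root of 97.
There are φ(96) = 32 primitive roots mod 97: {5, 7, 10, 13, 14, 15, 17, 21, 23, 26, 29, 37, 38, 39, 40, 41, 56, 57, 58, 59, 60, 68, 71, 74, 76, 80, 82, 83, 84, 87, 90, 92}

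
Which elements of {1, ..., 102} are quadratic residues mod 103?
Quadratic residues modulo 103: {1, 2, 4, 7, 8, 9, 13, 14, 15, 16, 17, 18, 19, 23, 25, 26, 28, 29, 30, 32, 33, 34, 36, 38, 41, 46, 49, 50, 52, 55, 56, 58, 59, 60, 61, 63, 64, 66, 68, 72, 76, 79, 81, 82, 83, 91, 92, 93, 97, 98, 100}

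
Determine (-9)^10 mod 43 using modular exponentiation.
By repeated squaring (mod 43): (-9)^{1}≡34, (-9)^{2}≡38, (-9)^{4}≡25, (-9)^{8}≡23. Then (-9)^{10} = (-9)^{8+2} ≡ 23 × 38 ≡ 14 (mod 43)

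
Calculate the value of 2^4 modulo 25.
2^{4} = 16 ≡ 16 mod 25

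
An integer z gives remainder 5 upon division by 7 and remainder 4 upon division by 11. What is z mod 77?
M = 7 × 11 = 77. M₁ = 11, y₁ ≡ 2 mod 7. M₂ = 7, y₂ ≡ 8 mod 11. z = 5×11×2 + 4×7×8 ≡ 26 mod 77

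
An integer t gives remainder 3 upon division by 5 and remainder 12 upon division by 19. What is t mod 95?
M = 5 × 19 = 95. M₁ = 19, y₁ ≡ 4 mod 5. M₂ = 5, y₂ ≡ 4 mod 19. t = 3×19×4 + 12×5×4 ≡ 88 mod 95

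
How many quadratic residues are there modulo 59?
For prime 59, there are (p-1)/2 = (59-1)/2 = 29 quadratic residues (excluding 0).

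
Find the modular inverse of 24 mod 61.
Since 61 is prime, by Fermat 24^(-1) ≡ 24^{59} ≡ 28 mod 61. Verify: 24 × 28 = 672 ≡ 1 mod 61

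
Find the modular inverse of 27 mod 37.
Since 37 is prime, by Fermat 27^(-1) ≡ 27^{35} ≡ 11 mod 37. Verify: 27 × 11 = 297 ≡ 1 mod 37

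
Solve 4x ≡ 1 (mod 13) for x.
Since 13 is prime, by Fermat 4^(-1) ≡ 4^{11} ≡ 10 (mod 13). Verify: 4 × 10 = 40 ≡ 1 (mod 13)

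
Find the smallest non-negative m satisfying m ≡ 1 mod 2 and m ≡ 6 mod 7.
M = 2 × 7 = 14. M₁ = 7, y₁ ≡ 1 mod 2. M₂ = 2, y₂ ≡ 4 mod 7. m = 1×7×1 + 6×2×4 ≡ 13 mod 14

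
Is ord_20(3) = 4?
Powers of 3 mod 20: 3^1≡3, 3^2≡9, 3^3≡7, 3^4≡1. First k with 3^k≡1 is k=4. Yes, ord_20(3) = 4.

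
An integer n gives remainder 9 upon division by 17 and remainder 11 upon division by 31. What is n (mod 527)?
M = 17 × 31 = 527. M₁ = 31, y₁ ≡ 11 (mod 17). M₂ = 17, y₂ ≡ 11 (mod 31). n = 9×31×11 + 11×17×11 ≡ 383 (mod 527)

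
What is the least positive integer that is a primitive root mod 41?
g = 6. Powers: [6, 36, 11, 25, 27, 39, 29, 10, ...] generates all 40 non-zero residues.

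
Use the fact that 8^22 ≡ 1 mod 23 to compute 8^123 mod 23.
By Fermat: 8^{22} ≡ 1 mod 23. 123 = 5×22 + 13. So 8^{123} ≡ 8^{13} ≡ 18 mod 23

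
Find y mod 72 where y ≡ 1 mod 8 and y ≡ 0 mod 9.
M = 8 × 9 = 72. M₁ = 9, y₁ ≡ 1 mod 8. M₂ = 8, y₂ ≡ 8 mod 9. y = 1×9×1 + 0×8×8 ≡ 9 mod 72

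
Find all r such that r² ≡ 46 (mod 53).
The square roots of 46 mod 53 are 24 and 29. Verify: 24² = 576 ≡ 46 (mod 53)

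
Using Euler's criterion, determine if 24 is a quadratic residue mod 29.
By Euler's criterion: 24^{14} ≡ 1 (mod 29). Since this equals 1, 24 is a QR.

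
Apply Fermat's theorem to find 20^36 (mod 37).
By Fermat's Little Theorem, 20^{36} ≡ 1 (mod 37) since 37 is prime and gcd(20, 37) = 1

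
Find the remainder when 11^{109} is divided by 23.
By Fermat: 11^{22} ≡ 1 mod 23. 109 = 4×22 + 21. So 11^{109} ≡ 11^{21} ≡ 21 mod 23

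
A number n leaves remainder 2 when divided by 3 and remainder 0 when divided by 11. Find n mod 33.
M = 3 × 11 = 33. M₁ = 11, y₁ ≡ 2 mod 3. M₂ = 3, y₂ ≡ 4 mod 11. n = 2×11×2 + 0×3×4 ≡ 11 mod 33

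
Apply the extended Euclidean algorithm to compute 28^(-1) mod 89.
Extended GCD: 28(35) + 89(-11) = 1. So 28^(-1) ≡ 35 mod 89. Verify: 28 × 35 = 980 ≡ 1 mod 89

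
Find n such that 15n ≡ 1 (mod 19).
Since 19 is prime, by Fermat 15^(-1) ≡ 15^{17} ≡ 14 (mod 19). Verify: 15 × 14 = 210 ≡ 1 (mod 19)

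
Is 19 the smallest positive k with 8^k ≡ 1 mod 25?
Powers of 8 mod 25: 8^1≡8, 8^2≡14, 8^3≡12, 8^4≡21, 8^5≡18, 8^6≡19, 8^7≡2, 8^8≡16, 8^9≡3, 8^10≡24, 8^11≡17, 8^12≡11, 8^13≡13, 8^14≡4, 8^15≡7, 8^16≡6, 8^17≡23, 8^18≡9, 8^19≡22, 8^20≡1. 8^19≡22≢1, so ord ≠ 19. No, the actual order is 20.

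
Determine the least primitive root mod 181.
g = 2. Powers: [2, 4, 8, 16, 32, 64, 128, 75, ...] generates all 180 non-zero residues.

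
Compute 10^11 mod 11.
Using Fermat: 10^{10} ≡ 1 mod 11. 11 ≡ 1 mod 10. So 10^{11} ≡ 10^{1} ≡ 10 mod 11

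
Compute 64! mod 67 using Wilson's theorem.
(66)! = (64)! × (65) × (66) ≡ -1 mod 67. So (64)! ≡ -1 × [(66)(65)]^(-1) ≡ 33 mod 67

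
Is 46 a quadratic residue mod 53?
By Euler's criterion: 46^{26} ≡ 1 mod 53. Since this equals 1, 46 is a QR.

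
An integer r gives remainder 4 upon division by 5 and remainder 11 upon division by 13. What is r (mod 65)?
M = 5 × 13 = 65. M₁ = 13, y₁ ≡ 2 (mod 5). M₂ = 5, y₂ ≡ 8 (mod 13). r = 4×13×2 + 11×5×8 ≡ 24 (mod 65)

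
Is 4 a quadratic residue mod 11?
By Euler's criterion: 4^{5} ≡ 1 mod 11. Since this equals 1, 4 is a QR.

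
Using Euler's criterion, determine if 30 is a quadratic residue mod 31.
By Euler's criterion: 30^{15} ≡ 30 mod 31. Since this equals -1 (≡ 30), 30 is not a QR.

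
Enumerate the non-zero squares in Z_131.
QRs mod 131: {1, 3, 4, 5, 7, 9, 11, 12, 13, 15, 16, 20, 21, 25, 27, 28, 33, 34, 35, 36, 38, 39, 41, 43, 44, 45, 46, 48, 49, 52, 53, 55, 58, 59, 60, 61, 62, 63, 64, 65, 74, 75, 77, 80, 81, 84, 89, 91, 94, 99, 100, 101, 102, 105, 107, 108, 109, 112, 113, 114, 117, 121, 123, 125, 129}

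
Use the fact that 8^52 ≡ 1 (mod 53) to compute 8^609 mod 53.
By Fermat: 8^{52} ≡ 1 (mod 53). 609 ≡ 37 (mod 52). So 8^{609} ≡ 8^{37} ≡ 22 (mod 53)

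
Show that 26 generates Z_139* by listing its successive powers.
26^1, 26^2, ..., 26^{138} mod 139: [26, 120, 62, 83, 73, 91, 3, 78, 82, 47, 110, 80, 134, 9, 95, 107, 2, 52, 101, 124, 27, 7, 43, 6, 17, 25, 94, 81, 21, 129, 18, 51, 75, 4, 104, 63, 109, 54, 14, 86, 12, 34, 50, 49, 23, 42, 119, 36, 102, 11, 8, 69, 126, 79, 108, 28, 33, 24, 68, 100, 98, 46, 84, 99, 72, 65, 22, 16, 138, 113, 19, 77, 56, 66, 48, 136, 61, 57, 92, 29, 59, 5, 130, 44, 32, 137, 87, 38, 15, 112, 132, 96, 133, 122, 114, 45, 58, 118, 10, 121, 88, 64, 135, 35, 76, 30, 85, 125, 53, 127, 105, 89, 90, 116, 97, 20, 103, 37, 128, 131, 70, 13, 60, 31, 111, 106, 115, 71, 39, 41, 93, 55, 40, 67, 74, 117, 123, 1]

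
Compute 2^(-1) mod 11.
Since 11 is prime, by Fermat 2^(-1) ≡ 2^{9} ≡ 6 mod 11. Verify: 2 × 6 = 12 ≡ 1 mod 11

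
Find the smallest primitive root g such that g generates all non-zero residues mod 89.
g = 3. For each prime q|88: 3^{44}≡88, 3^{8}≡64, none ≡ 1, so ord_89(3) = 88 and 3 is a primitive root.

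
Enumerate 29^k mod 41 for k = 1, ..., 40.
29^1, 29^2, ..., 29^{40} mod 41: [29, 21, 35, 31, 38, 36, 19, 18, 30, 9, 15, 25, 28, 33, 14, 37, 7, 39, 24, 40, 12, 20, 6, 10, 3, 5, 22, 23, 11, 32, 26, 16, 13, 8, 27, 4, 34, 2, 17, 1]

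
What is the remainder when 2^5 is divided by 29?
By repeated squaring mod 29: 2^{1}≡2, 2^{2}≡4, 2^{4}≡16. Then 2^{5} = 2^{4+1} ≡ 16 × 2 ≡ 3 mod 29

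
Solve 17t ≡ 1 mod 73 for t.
Since 73 is prime, by Fermat 17^(-1) ≡ 17^{71} ≡ 43 mod 73. Verify: 17 × 43 = 731 ≡ 1 mod 73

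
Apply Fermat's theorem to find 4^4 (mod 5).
By Fermat's Little Theorem, 4^{4} ≡ 1 (mod 5) since 5 is prime and gcd(4, 5) = 1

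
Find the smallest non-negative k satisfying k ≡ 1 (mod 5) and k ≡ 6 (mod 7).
M = 5 × 7 = 35. M₁ = 7, y₁ ≡ 3 (mod 5). M₂ = 5, y₂ ≡ 3 (mod 7). k = 1×7×3 + 6×5×3 ≡ 6 (mod 35)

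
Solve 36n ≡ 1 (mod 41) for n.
Since 41 is prime, by Fermat 36^(-1) ≡ 36^{39} ≡ 8 (mod 41). Verify: 36 × 8 = 288 ≡ 1 (mod 41)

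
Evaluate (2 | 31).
(2/31) = 2^{15} mod 31 = 1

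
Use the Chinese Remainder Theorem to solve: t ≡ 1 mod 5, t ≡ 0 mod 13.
M = 5 × 13 = 65. M₁ = 13, y₁ ≡ 2 mod 5. M₂ = 5, y₂ ≡ 8 mod 13. t = 1×13×2 + 0×5×8 ≡ 26 mod 65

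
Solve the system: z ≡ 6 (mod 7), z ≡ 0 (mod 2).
M = 7 × 2 = 14. M₁ = 2, y₁ ≡ 4 (mod 7). M₂ = 7, y₂ ≡ 1 (mod 2). z = 6×2×4 + 0×7×1 ≡ 6 (mod 14)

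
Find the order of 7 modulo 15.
Powers of 7 mod 15: 7^1≡7, 7^2≡4, 7^3≡13, 7^4≡1. Order = 4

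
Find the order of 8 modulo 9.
Powers of 8 mod 9: 8^1≡8, 8^2≡1. Order = 2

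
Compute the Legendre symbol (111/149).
(111/149) = 111^{74} mod 149 = -1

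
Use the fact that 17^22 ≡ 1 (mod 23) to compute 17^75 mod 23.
By Fermat: 17^{22} ≡ 1 (mod 23). 75 = 3×22 + 9. So 17^{75} ≡ 17^{9} ≡ 7 (mod 23)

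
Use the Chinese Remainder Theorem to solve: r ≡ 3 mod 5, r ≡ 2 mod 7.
M = 5 × 7 = 35. M₁ = 7, y₁ ≡ 3 mod 5. M₂ = 5, y₂ ≡ 3 mod 7. r = 3×7×3 + 2×5×3 ≡ 23 mod 35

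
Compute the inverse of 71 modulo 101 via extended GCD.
Extended GCD: 71(37) + 101(-26) = 1. So 71^(-1) ≡ 37 mod 101. Verify: 71 × 37 = 2627 ≡ 1 mod 101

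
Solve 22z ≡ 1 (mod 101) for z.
Since 101 is prime, by Fermat 22^(-1) ≡ 22^{99} ≡ 23 (mod 101). Verify: 22 × 23 = 506 ≡ 1 (mod 101)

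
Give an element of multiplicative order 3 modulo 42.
25 has order 3 mod 42 since 25^{3} ≡ 1 mod 42 and no smaller power works.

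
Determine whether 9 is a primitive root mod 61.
9^{5} ≡ 1 (mod 61) and 5 < 60, so ord_61(9) = 5 ≠ 60 and 9 is not a primitive root.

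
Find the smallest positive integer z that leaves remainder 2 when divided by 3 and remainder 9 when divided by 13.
M = 3 × 13 = 39. M₁ = 13, y₁ ≡ 1 mod 3. M₂ = 3, y₂ ≡ 9 mod 13. z = 2×13×1 + 9×3×9 ≡ 35 mod 39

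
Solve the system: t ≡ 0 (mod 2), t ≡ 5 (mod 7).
M = 2 × 7 = 14. M₁ = 7, y₁ ≡ 1 (mod 2). M₂ = 2, y₂ ≡ 4 (mod 7). t = 0×7×1 + 5×2×4 ≡ 12 (mod 14)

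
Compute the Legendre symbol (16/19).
(16/19) = 16^{9} mod 19 = 1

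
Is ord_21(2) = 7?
Powers of 2 mod 21: 2^1≡2, 2^2≡4, 2^3≡8, 2^4≡16, 2^5≡11, 2^6≡1. Already 2^6≡1, so the order is 6 < 7. No, the actual order is 6.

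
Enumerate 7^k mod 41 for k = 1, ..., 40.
7^1, 7^2, ..., 7^{40} mod 41: [7, 8, 15, 23, 38, 20, 17, 37, 13, 9, 22, 31, 12, 2, 14, 16, 30, 5, 35, 40, 34, 33, 26, 18, 3, 21, 24, 4, 28, 32, 19, 10, 29, 39, 27, 25, 11, 36, 6, 1]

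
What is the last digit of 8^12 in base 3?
Using Fermat: 8^{2} ≡ 1 (mod 3). 12 ≡ 0 (mod 2). So 8^{12} ≡ 8^{0} ≡ 1 (mod 3)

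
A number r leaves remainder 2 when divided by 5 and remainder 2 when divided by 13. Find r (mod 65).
M = 5 × 13 = 65. M₁ = 13, y₁ ≡ 2 (mod 5). M₂ = 5, y₂ ≡ 8 (mod 13). r = 2×13×2 + 2×5×8 ≡ 2 (mod 65)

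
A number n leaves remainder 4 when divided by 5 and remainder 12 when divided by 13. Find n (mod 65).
M = 5 × 13 = 65. M₁ = 13, y₁ ≡ 2 (mod 5). M₂ = 5, y₂ ≡ 8 (mod 13). n = 4×13×2 + 12×5×8 ≡ 64 (mod 65)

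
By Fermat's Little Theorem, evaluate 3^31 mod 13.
By Fermat: 3^{12} ≡ 1 (mod 13). 31 = 2×12 + 7. So 3^{31} ≡ 3^{7} ≡ 3 (mod 13)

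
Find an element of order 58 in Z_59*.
2 has order 58 mod 59 since 2^{58} ≡ 1 mod 59 and no smaller power works.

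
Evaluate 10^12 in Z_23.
By repeated squaring (mod 23): 10^{1}≡10, 10^{2}≡8, 10^{4}≡18, 10^{8}≡2. Then 10^{12} = 10^{8+4} ≡ 2 × 18 ≡ 13 (mod 23)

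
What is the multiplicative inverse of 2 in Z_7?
Since 7 is prime, by Fermat 2^(-1) ≡ 2^{5} ≡ 4 (mod 7). Verify: 2 × 4 = 8 ≡ 1 (mod 7)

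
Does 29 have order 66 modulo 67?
29^{3} ≡ 1 (mod 67) and 3 < 66, so ord_67(29) = 3 ≠ 66 and 29 is not a primitive root.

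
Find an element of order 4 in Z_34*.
13 has order 4 mod 34 since 13^{4} ≡ 1 mod 34 and no smaller power works.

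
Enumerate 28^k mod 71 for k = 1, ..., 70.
28^1, 28^2, ..., 28^{70} mod 71: [28, 3, 13, 9, 39, 27, 46, 10, 67, 30, 59, 19, 35, 57, 34, 29, 31, 16, 22, 48, 66, 2, 56, 6, 26, 18, 7, 54, 21, 20, 63, 60, 47, 38, 70, 43, 68, 58, 62, 32, 44, 25, 61, 4, 41, 12, 52, 36, 14, 37, 42, 40, 55, 49, 23, 5, 69, 15, 65, 45, 53, 64, 17, 50, 51, 8, 11, 24, 33, 1]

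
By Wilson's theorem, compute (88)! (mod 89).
By Wilson's theorem, (88)! ≡ -1 ≡ 88 (mod 89)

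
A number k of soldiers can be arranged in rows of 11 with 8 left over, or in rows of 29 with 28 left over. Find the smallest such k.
M = 11 × 29 = 319. M₁ = 29, y₁ ≡ 8 mod 11. M₂ = 11, y₂ ≡ 8 mod 29. k = 8×29×8 + 28×11×8 ≡ 173 mod 319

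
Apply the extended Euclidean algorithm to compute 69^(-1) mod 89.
Extended GCD: 69(40) + 89(-31) = 1. So 69^(-1) ≡ 40 mod 89. Verify: 69 × 40 = 2760 ≡ 1 mod 89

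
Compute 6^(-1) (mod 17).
Since 17 is prime, by Fermat 6^(-1) ≡ 6^{15} ≡ 3 (mod 17). Verify: 6 × 3 = 18 ≡ 1 (mod 17)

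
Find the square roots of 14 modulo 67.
The square roots of 14 mod 67 are 9 and 58. Verify: 9² = 81 ≡ 14 mod 67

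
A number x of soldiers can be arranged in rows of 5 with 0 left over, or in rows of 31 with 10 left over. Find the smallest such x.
M = 5 × 31 = 155. M₁ = 31, y₁ ≡ 1 mod 5. M₂ = 5, y₂ ≡ 25 mod 31. x = 0×31×1 + 10×5×25 ≡ 10 mod 155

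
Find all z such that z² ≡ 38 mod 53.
The square roots of 38 mod 53 are 12 and 41. Verify: 12² = 144 ≡ 38 mod 53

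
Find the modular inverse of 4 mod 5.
Since 5 is prime, by Fermat 4^(-1) ≡ 4^{3} ≡ 4 (mod 5). Verify: 4 × 4 = 16 ≡ 1 (mod 5)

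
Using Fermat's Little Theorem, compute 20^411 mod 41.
By Fermat: 20^{40} ≡ 1 (mod 41). 411 ≡ 11 (mod 40). So 20^{411} ≡ 20^{11} ≡ 21 (mod 41)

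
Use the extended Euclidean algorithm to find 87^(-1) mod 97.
Extended GCD: 87(29) + 97(-26) = 1. So 87^(-1) ≡ 29 (mod 97). Verify: 87 × 29 = 2523 ≡ 1 (mod 97)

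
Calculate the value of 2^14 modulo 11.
Using Fermat: 2^{10} ≡ 1 mod 11. 14 ≡ 4 mod 10. So 2^{14} ≡ 2^{4} ≡ 5 mod 11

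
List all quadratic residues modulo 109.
Squares in Z_109*: {1, 3, 4, 5, 7, 9, 12, 15, 16, 20, 21, 22, 25, 26, 27, 28, 29, 31, 34, 35, 36, 38, 43, 45, 46, 48, 49, 60, 61, 63, 64, 66, 71, 73, 74, 75, 78, 80, 81, 82, 83, 84, 87, 88, 89, 93, 94, 97, 100, 102, 104, 105, 106, 108}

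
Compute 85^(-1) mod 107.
Since 107 is prime, by Fermat 85^(-1) ≡ 85^{105} ≡ 34 mod 107. Verify: 85 × 34 = 2890 ≡ 1 mod 107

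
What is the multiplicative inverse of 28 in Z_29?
Since 29 is prime, by Fermat 28^(-1) ≡ 28^{27} ≡ 28 (mod 29). Verify: 28 × 28 = 784 ≡ 1 (mod 29)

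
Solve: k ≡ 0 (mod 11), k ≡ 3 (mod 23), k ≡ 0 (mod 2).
M = 11 × 23 × 2 = 506. M₁ = 46, y₁ ≡ 6 (mod 11). M₂ = 22, y₂ ≡ 22 (mod 23). M₃ = 253, y₃ ≡ 1 (mod 2). k = 0×46×6 + 3×22×22 + 0×253×1 ≡ 440 (mod 506)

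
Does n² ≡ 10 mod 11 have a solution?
By Euler's criterion: 10^{5} ≡ 10 mod 11. Since this equals -1 (≡ 10), 10 is not a QR.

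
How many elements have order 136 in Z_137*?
A prime p has φ(p-1) primitive roots; here φ(136) = 64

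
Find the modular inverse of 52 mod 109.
Since 109 is prime, by Fermat 52^(-1) ≡ 52^{107} ≡ 65 mod 109. Verify: 52 × 65 = 3380 ≡ 1 mod 109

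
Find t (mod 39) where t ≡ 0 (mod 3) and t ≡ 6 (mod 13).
M = 3 × 13 = 39. M₁ = 13, y₁ ≡ 1 (mod 3). M₂ = 3, y₂ ≡ 9 (mod 13). t = 0×13×1 + 6×3×9 ≡ 6 (mod 39)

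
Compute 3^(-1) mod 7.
Since 7 is prime, by Fermat 3^(-1) ≡ 3^{5} ≡ 5 mod 7. Verify: 3 × 5 = 15 ≡ 1 mod 7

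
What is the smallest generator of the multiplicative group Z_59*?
g = 2. For each prime q|58: 2^{29}≡58, 2^{2}≡4, none ≡ 1, so ord_59(2) = 58 and 2 is a primitive root.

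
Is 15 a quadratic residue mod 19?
By Euler's criterion: 15^{9} ≡ 18 mod 19. Since this equals -1 (≡ 18), 15 is not a QR.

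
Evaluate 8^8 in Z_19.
By repeated squaring (mod 19): 8^{1}≡8, 8^{2}≡7, 8^{4}≡11, 8^{8}≡7. So 8^{8} ≡ 7 (mod 19)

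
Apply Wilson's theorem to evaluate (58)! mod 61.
(60)! = (58)! × (59) × (60) ≡ -1 mod 61. So (58)! ≡ -1 × [(60)(59)]^(-1) ≡ 30 mod 61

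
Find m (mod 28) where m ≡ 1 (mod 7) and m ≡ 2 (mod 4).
M = 7 × 4 = 28. M₁ = 4, y₁ ≡ 2 (mod 7). M₂ = 7, y₂ ≡ 3 (mod 4). m = 1×4×2 + 2×7×3 ≡ 22 (mod 28)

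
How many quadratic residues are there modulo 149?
For prime 149, there are (p-1)/2 = (149-1)/2 = 74 quadratic residues (excluding 0).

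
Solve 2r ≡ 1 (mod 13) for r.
Since 13 is prime, by Fermat 2^(-1) ≡ 2^{11} ≡ 7 (mod 13). Verify: 2 × 7 = 14 ≡ 1 (mod 13)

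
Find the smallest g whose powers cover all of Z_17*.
g = 3. For each prime q|16: 3^{8}≡16, none ≡ 1, so ord_17(3) = 16 and 3 is a primitive root.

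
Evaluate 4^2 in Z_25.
4^{2} = 16 ≡ 16 mod 25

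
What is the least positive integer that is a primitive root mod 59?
g = 2. For each prime q|58: 2^{29}≡58, 2^{2}≡4, none ≡ 1, so ord_59(2) = 58 and 2 is a primitive root.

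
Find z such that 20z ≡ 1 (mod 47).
Since 47 is prime, by Fermat 20^(-1) ≡ 20^{45} ≡ 40 (mod 47). Verify: 20 × 40 = 800 ≡ 1 (mod 47)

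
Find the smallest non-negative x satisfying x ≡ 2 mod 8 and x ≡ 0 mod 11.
M = 8 × 11 = 88. M₁ = 11, y₁ ≡ 3 mod 8. M₂ = 8, y₂ ≡ 7 mod 11. x = 2×11×3 + 0×8×7 ≡ 66 mod 88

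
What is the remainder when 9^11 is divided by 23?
By repeated squaring mod 23: 9^{1}≡9, 9^{2}≡12, 9^{4}≡6, 9^{8}≡13. Then 9^{11} = 9^{8+2+1} ≡ 13 × 12 × 9 ≡ 1 mod 23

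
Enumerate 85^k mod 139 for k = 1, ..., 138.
85^1, 85^2, ..., 85^{138} mod 139: [85, 136, 23, 9, 70, 112, 68, 81, 74, 35, 56, 34, 110, 37, 87, 28, 17, 55, 88, 113, 14, 78, 97, 44, 126, 7, 39, 118, 22, 63, 73, 89, 59, 11, 101, 106, 114, 99, 75, 120, 53, 57, 119, 107, 60, 96, 98, 129, 123, 30, 48, 49, 134, 131, 15, 24, 94, 67, 135, 77, 12, 47, 103, 137, 108, 6, 93, 121, 138, 54, 3, 116, 130, 69, 27, 71, 58, 65, 104, 83, 105, 29, 102, 52, 111, 122, 84, 51, 26, 125, 61, 42, 95, 13, 132, 100, 21, 117, 76, 66, 50, 80, 128, 38, 33, 25, 40, 64, 19, 86, 82, 20, 32, 79, 43, 41, 10, 16, 109, 91, 90, 5, 8, 124, 115, 45, 72, 4, 62, 127, 92, 36, 2, 31, 133, 46, 18, 1]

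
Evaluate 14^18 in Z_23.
By repeated squaring mod 23: 14^{1}≡14, 14^{2}≡12, 14^{4}≡6, 14^{8}≡13, 14^{16}≡8. Then 14^{18} = 14^{16+2} ≡ 8 × 12 ≡ 4 mod 23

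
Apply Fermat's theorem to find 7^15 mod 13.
By Fermat: 7^{12} ≡ 1 mod 13. So 7^{15} = 7^{12} · 7^{3} ≡ 7^{3} ≡ 5 mod 13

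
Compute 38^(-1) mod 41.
Since 41 is prime, by Fermat 38^(-1) ≡ 38^{39} ≡ 27 mod 41. Verify: 38 × 27 = 1026 ≡ 1 mod 41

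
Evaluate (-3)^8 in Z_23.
By repeated squaring (mod 23): (-3)^{1}≡20, (-3)^{2}≡9, (-3)^{4}≡12, (-3)^{8}≡6. So (-3)^{8} ≡ 6 (mod 23)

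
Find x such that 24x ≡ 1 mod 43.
Since 43 is prime, by Fermat 24^(-1) ≡ 24^{41} ≡ 9 mod 43. Verify: 24 × 9 = 216 ≡ 1 mod 43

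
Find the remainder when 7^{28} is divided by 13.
By Fermat: 7^{12} ≡ 1 (mod 13). 28 = 2×12 + 4. So 7^{28} ≡ 7^{4} ≡ 9 (mod 13)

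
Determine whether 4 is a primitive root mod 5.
4^{2} ≡ 1 (mod 5) and 2 < 4, so ord_5(4) = 2 ≠ 4 and 4 is not a primitive root.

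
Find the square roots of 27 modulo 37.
The square roots of 27 mod 37 are 8 and 29. Verify: 8² = 64 ≡ 27 (mod 37)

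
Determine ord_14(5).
Powers of 5 mod 14: 5^1≡5, 5^2≡11, 5^3≡13, 5^4≡9, 5^5≡3, 5^6≡1. Order = 6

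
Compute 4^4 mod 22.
4^{4} = 256 ≡ 14 mod 22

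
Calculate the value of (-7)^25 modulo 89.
By repeated squaring (mod 89): (-7)^{1}≡82, (-7)^{2}≡49, (-7)^{4}≡87, (-7)^{8}≡4, (-7)^{16}≡16. Then (-7)^{25} = (-7)^{16+8+1} ≡ 16 × 4 × 82 ≡ 86 (mod 89)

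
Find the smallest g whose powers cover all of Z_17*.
g = 3. Powers: [3, 9, 10, 13, 5, 15, 11, 16, 14, 8, ...] generates all 16 non-zero residues.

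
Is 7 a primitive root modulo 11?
ord_11(7) divides 10. For each prime q|10: 7^{5}≡10, 7^{2}≡5, none ≡ 1. So 7 has order 10 and is a primitive root mod 11.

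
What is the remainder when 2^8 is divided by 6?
By repeated squaring mod 6: 2^{1}≡2, 2^{2}≡4, 2^{4}≡4, 2^{8}≡4. So 2^{8} ≡ 4 mod 6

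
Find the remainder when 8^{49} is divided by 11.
By Fermat: 8^{10} ≡ 1 (mod 11). 49 = 4×10 + 9. So 8^{49} ≡ 8^{9} ≡ 7 (mod 11)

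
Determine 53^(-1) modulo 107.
Since 107 is prime, by Fermat 53^(-1) ≡ 53^{105} ≡ 105 mod 107. Verify: 53 × 105 = 5565 ≡ 1 mod 107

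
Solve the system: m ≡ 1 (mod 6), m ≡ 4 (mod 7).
M = 6 × 7 = 42. M₁ = 7, y₁ ≡ 1 (mod 6). M₂ = 6, y₂ ≡ 6 (mod 7). m = 1×7×1 + 4×6×6 ≡ 25 (mod 42)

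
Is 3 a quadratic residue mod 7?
By Euler's criterion: 3^{3} ≡ 6 (mod 7). Since this equals -1 (≡ 6), 3 is not a QR.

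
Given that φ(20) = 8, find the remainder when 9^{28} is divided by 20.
By Euler: 9^{8} ≡ 1 (mod 20) since gcd(9, 20) = 1. 28 = 3×8 + 4. So 9^{28} ≡ 9^{4} ≡ 1 (mod 20)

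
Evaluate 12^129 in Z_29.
Using Fermat: 12^{28} ≡ 1 (mod 29). 129 ≡ 17 (mod 28). So 12^{129} ≡ 12^{17} ≡ 12 (mod 29)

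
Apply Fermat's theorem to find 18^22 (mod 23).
By Fermat's Little Theorem, 18^{22} ≡ 1 (mod 23) since 23 is prime and gcd(18, 23) = 1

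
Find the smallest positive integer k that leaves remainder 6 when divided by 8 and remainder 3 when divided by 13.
M = 8 × 13 = 104. M₁ = 13, y₁ ≡ 5 (mod 8). M₂ = 8, y₂ ≡ 5 (mod 13). k = 6×13×5 + 3×8×5 ≡ 94 (mod 104)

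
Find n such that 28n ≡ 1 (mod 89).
Since 89 is prime, by Fermat 28^(-1) ≡ 28^{87} ≡ 35 (mod 89). Verify: 28 × 35 = 980 ≡ 1 (mod 89)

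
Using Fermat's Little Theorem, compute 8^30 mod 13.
By Fermat: 8^{12} ≡ 1 mod 13. 30 = 2×12 + 6. So 8^{30} ≡ 8^{6} ≡ 12 mod 13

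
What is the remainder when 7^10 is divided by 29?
By repeated squaring (mod 29): 7^{1}≡7, 7^{2}≡20, 7^{4}≡23, 7^{8}≡7. Then 7^{10} = 7^{8+2} ≡ 7 × 20 ≡ 24 (mod 29)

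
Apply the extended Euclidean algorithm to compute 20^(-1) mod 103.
Extended GCD: 20(-36) + 103(7) = 1. So 20^(-1) ≡ -36 ≡ 67 mod 103. Verify: 20 × 67 = 1340 ≡ 1 mod 103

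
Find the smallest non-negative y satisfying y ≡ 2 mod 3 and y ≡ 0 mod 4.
M = 3 × 4 = 12. M₁ = 4, y₁ ≡ 1 mod 3. M₂ = 3, y₂ ≡ 3 mod 4. y = 2×4×1 + 0×3×3 ≡ 8 mod 12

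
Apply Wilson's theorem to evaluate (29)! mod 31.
(30)! = (29)! × (30) ≡ -1 mod 31. So (29)! ≡ -1 × (30)^(-1) ≡ (-1)×(-1) = 1 mod 31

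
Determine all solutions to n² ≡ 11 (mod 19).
The square roots of 11 mod 19 are 7 and 12. Verify: 7² = 49 ≡ 11 (mod 19)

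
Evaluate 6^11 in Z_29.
By repeated squaring mod 29: 6^{1}≡6, 6^{2}≡7, 6^{4}≡20, 6^{8}≡23. Then 6^{11} = 6^{8+2+1} ≡ 23 × 7 × 6 ≡ 9 mod 29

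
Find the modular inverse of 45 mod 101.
Since 101 is prime, by Fermat 45^(-1) ≡ 45^{99} ≡ 9 mod 101. Verify: 45 × 9 = 405 ≡ 1 mod 101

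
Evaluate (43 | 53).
(43/53) = 43^{26} mod 53 = 1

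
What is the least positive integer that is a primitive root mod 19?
g = 2. For each prime q|18: 2^{9}≡18, 2^{6}≡7, none ≡ 1, so ord_19(2) = 18 and 2 is a primitive root.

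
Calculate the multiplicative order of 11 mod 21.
Powers of 11 mod 21: 11^1≡11, 11^2≡16, 11^3≡8, 11^4≡4, 11^5≡2, 11^6≡1. So the order of 11 is 6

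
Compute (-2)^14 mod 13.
Using Fermat: (-2)^{12} ≡ 1 mod 13. 14 ≡ 2 mod 12. So (-2)^{14} ≡ (-2)^{2} ≡ 4 mod 13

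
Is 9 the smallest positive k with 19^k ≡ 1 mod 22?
Powers of 19 mod 22: 19^1≡19, 19^2≡9, 19^3≡17, 19^4≡15, 19^5≡21, 19^6≡3, 19^7≡13, 19^8≡5, 19^9≡7, 19^10≡1. 19^9≡7≢1, so ord ≠ 9. No, the actual order is 10.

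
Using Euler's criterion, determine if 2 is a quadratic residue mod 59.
By Euler's criterion: 2^{29} ≡ 58 (mod 59). Since this equals -1 (≡ 58), 2 is not a QR.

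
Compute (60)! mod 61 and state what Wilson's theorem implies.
(60)! mod 61 = 60. Since this equals -1 mod 61, Wilson confirms 61 is prime.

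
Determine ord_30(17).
Powers of 17 mod 30: 17^1≡17, 17^2≡19, 17^3≡23, 17^4≡1. ord_30(17) = 4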